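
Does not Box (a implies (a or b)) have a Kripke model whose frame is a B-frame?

No, unsatisfiable

1. not Box (a implies (a or b)), u
2. not (a implies (a or b)), v   [neg-Box-rule on 1: fresh world v, uRv]
3. a, v   [neg-implies-rule on 2]
4. not (a or b), v   [neg-implies-rule on 2]
5. not a, v   [neg-or-rule on 4]
6. not b, v   [neg-or-rule on 4]
Accessibility: uRu, uRv, vRu, vRv
Branch closes: a and not a both at v.
Every branch closes; the branch above is one of them.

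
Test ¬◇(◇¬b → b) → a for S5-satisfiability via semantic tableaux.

1. ¬◇(◇¬b → b) → a, u
2. a, u   [→-rule on 1 (branches; this branch)]
Accessibility: uRu

Satisfiable (open branch found)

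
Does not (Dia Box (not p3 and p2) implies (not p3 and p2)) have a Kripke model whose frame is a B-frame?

Unsatisfiable

1. not (Dia Box (not p3 and p2) implies (not p3 and p2)), 0
2. Dia Box (not p3 and p2), 0
3. not (not p3 and p2), 0
4. not p2, 0
5. Box (not p3 and p2), 1
6. not p3 and p2, 0
7. not p3, 0
8. p2, 0
Accessibility: 0R0, 0R1, 1R0, 1R1
Branch closes: p2 and not p2 both at 0.
Every branch closes; the branch above is one of them.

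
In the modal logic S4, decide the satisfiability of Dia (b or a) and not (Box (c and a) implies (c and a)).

1. Dia (b or a) and not (Box (c and a) implies (c and a)), 0
2. Dia (b or a), 0
3. not (Box (c and a) implies (c and a)), 0
4. Box (c and a), 0
5. not (c and a), 0
6. c and a, 0
7. c, 0
8. a, 0
9. not a, 0
Accessibility: 0R0
Branch closes: a and not a both at 0.
Every branch closes; the branch above is one of them.

No, unsatisfiable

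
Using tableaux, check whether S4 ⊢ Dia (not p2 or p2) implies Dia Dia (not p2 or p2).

Valid in S4

Tableau for the negation not (Dia (not p2 or p2) implies Dia Dia (not p2 or p2)):
1. not (Dia (not p2 or p2) implies Dia Dia (not p2 or p2)), u
2. Dia (not p2 or p2), u   [neg-implies-rule on 1]
3. not Dia Dia (not p2 or p2), u   [neg-implies-rule on 1]
4. not Dia (not p2 or p2), u   [neg-Dia-rule on 3 via uRu]
5. not (not p2 or p2), u   [neg-Dia-rule on 4 via uRu]
6. p2, u   [neg-or-rule on 5]
7. not p2, u   [neg-or-rule on 5]
Accessibility: uRu
Branch closes: p2 and not p2 both at u.
All branches of the negation close; one closing branch shown above.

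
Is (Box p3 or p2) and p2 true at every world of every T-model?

Invalid (countermodel exists)

Tableau for the negation not ((Box p3 or p2) and p2):
1. not ((Box p3 or p2) and p2), u
2. not p2, u   [neg-and-rule on 1 (branches; this branch)]
Accessibility: uRu
The negation has an open branch (countermodel exists).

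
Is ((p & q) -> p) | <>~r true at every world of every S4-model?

Tableau for the negation ~(((p & q) -> p) | <>~r):
1. ~(((p & q) -> p) | <>~r), 0
2. ~((p & q) -> p), 0   [~|-rule on 1]
3. ~<>~r, 0   [~|-rule on 1]
4. p & q, 0   [~->-rule on 2]
5. ~p, 0   [~->-rule on 2]
6. p, 0   [&-rule on 4]
7. q, 0   [&-rule on 4]
Accessibility: 0R0
Branch closes: p and ~p both at 0.
All branches of the negation close; one closing branch shown above.

Valid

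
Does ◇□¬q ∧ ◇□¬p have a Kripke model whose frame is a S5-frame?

1. ◇□¬q ∧ ◇□¬p, 0
2. ◇□¬q, 0
3. ◇□¬p, 0
4. □¬q, 1
5. ¬q, 0
6. ¬q, 1
7. □¬p, 2
8. ¬q, 2
9. ¬p, 0
10. ¬p, 1
11. ¬p, 2
Accessibility: 0R0, 0R1, 0R2, 1R0, 1R1, 1R2, 2R0, 2R1, 2R2

Yes, satisfiable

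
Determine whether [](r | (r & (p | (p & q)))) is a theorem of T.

Not valid

Tableau for the negation ~[](r | (r & (p | (p & q)))):
1. ~[](r | (r & (p | (p & q)))), w0
2. ~(r | (r & (p | (p & q)))), w1   [~[]-rule on 1: fresh world w1, w0Rw1]
3. ~r, w1   [~|-rule on 2]
4. ~(r & (p | (p & q))), w1   [~|-rule on 2]
5. ~(p | (p & q)), w1   [~&-rule on 4 (branches; this branch)]
6. ~p, w1   [~|-rule on 5]
7. ~(p & q), w1   [~|-rule on 5]
8. ~q, w1   [~&-rule on 7 (branches; this branch)]
Accessibility: w0Rw0, w0Rw1, w1Rw1
The negation has an open branch (countermodel exists).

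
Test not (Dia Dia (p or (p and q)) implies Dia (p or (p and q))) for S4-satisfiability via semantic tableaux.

1. not (Dia Dia (p or (p and q)) implies Dia (p or (p and q))), u
2. Dia Dia (p or (p and q)), u
3. not Dia (p or (p and q)), u
4. not (p or (p and q)), u
5. not p, u
6. not (p and q), u
7. not q, u
8. Dia (p or (p and q)), v
9. not (p or (p and q)), v
10. not p, v
11. not (p and q), v
12. not q, v
13. p or (p and q), w
14. not (p or (p and q)), w
15. not p, w
16. not (p and q), w
17. p and q, w
18. p, w
19. q, w
Accessibility: uRu, uRv, uRw, vRv, vRw, wRw
Branch closes: p and not p both at w.
(One branch shown.) All branches close.

No, unsatisfiable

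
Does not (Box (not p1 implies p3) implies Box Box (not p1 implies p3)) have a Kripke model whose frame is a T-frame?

Satisfiable

1. not (Box (not p1 implies p3) implies Box Box (not p1 implies p3)), w0
2. Box (not p1 implies p3), w0
3. not Box Box (not p1 implies p3), w0
4. not p1 implies p3, w0
5. p3, w0
6. not Box (not p1 implies p3), w1
7. not p1 implies p3, w1
8. p3, w1
9. not (not p1 implies p3), w2
10. not p1, w2
11. not p3, w2
Accessibility: w0Rw0, w0Rw1, w1Rw1, w1Rw2, w2Rw2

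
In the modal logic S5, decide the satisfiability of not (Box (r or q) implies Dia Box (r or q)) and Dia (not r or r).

Unsatisfiable

1. not (Box (r or q) implies Dia Box (r or q)) and Dia (not r or r), w0
2. not (Box (r or q) implies Dia Box (r or q)), w0   [and-rule on 1]
3. Dia (not r or r), w0   [and-rule on 1]
4. Box (r or q), w0   [neg-implies-rule on 2]
5. not Dia Box (r or q), w0   [neg-implies-rule on 2]
6. r or q, w0   [Box-rule on 4 via w0Rw0]
7. not Box (r or q), w0   [neg-Dia-rule on 5 via w0Rw0]
8. q, w0   [or-rule on 6 (branches; this branch)]
9. not r or r, w1   [Dia-rule on 3: fresh world w1, w0Rw1]
10. r or q, w1   [Box-rule on 4 via w0Rw1]
11. not Box (r or q), w1   [neg-Dia-rule on 5 via w0Rw1]
12. r, w1   [or-rule on 9 (branches; this branch)]
13. q, w1   [or-rule on 10 (branches; this branch)]
14. not (r or q), w2   [neg-Box-rule on 7: fresh world w2, w0Rw2]
15. not r, w2   [neg-or-rule on 14]
16. not q, w2   [neg-or-rule on 14]
17. r or q, w2   [Box-rule on 4 via w0Rw2]
18. not Box (r or q), w2   [neg-Dia-rule on 5 via w0Rw2]
19. q, w2   [or-rule on 17 (branches; this branch)]
Accessibility: w0Rw0, w0Rw1, w0Rw2, w1Rw0, w1Rw1, w1Rw2, w2Rw0, w2Rw1, w2Rw2
Branch closes: q and not q both at w2.
All branches of the tableau close; one closing branch shown above.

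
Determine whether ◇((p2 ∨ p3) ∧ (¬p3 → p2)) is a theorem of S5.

Invalid (countermodel exists)

Tableau for the negation ¬◇((p2 ∨ p3) ∧ (¬p3 → p2)):
1. ¬◇((p2 ∨ p3) ∧ (¬p3 → p2)), w0
2. ¬((p2 ∨ p3) ∧ (¬p3 → p2)), w0   [¬◇-rule on 1 via w0Rw0]
3. ¬(¬p3 → p2), w0   [¬∧-rule on 2 (branches; this branch)]
4. ¬p3, w0   [¬→-rule on 3]
5. ¬p2, w0   [¬→-rule on 3]
Accessibility: w0Rw0
The negation has an open branch (countermodel exists).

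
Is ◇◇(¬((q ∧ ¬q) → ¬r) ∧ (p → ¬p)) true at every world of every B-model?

Tableau for the negation ¬◇◇(¬((q ∧ ¬q) → ¬r) ∧ (p → ¬p)):
1. ¬◇◇(¬((q ∧ ¬q) → ¬r) ∧ (p → ¬p)), 0
2. ¬◇(¬((q ∧ ¬q) → ¬r) ∧ (p → ¬p)), 0
3. ¬(¬((q ∧ ¬q) → ¬r) ∧ (p → ¬p)), 0
4. ¬(p → ¬p), 0
5. p, 0
Accessibility: 0R0
The negation has an open branch (countermodel exists).

Invalid (countermodel exists)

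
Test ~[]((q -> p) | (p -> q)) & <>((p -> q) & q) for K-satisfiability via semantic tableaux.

No, unsatisfiable

1. ~[]((q -> p) | (p -> q)) & <>((p -> q) & q), w0
2. ~[]((q -> p) | (p -> q)), w0
3. <>((p -> q) & q), w0
4. ~((q -> p) | (p -> q)), w1
5. ~(q -> p), w1
6. ~(p -> q), w1
7. q, w1
8. ~p, w1
9. p, w1
10. ~q, w1
Accessibility: w0Rw1
Branch closes: p and ~p both at w1.
All branches of the tableau close; one closing branch shown above.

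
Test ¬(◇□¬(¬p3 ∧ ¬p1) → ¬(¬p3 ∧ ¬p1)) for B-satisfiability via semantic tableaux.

1. ¬(◇□¬(¬p3 ∧ ¬p1) → ¬(¬p3 ∧ ¬p1)), u
2. ◇□¬(¬p3 ∧ ¬p1), u
3. ¬p3 ∧ ¬p1, u
4. ¬p3, u
5. ¬p1, u
6. □¬(¬p3 ∧ ¬p1), v
7. ¬(¬p3 ∧ ¬p1), u
8. ¬(¬p3 ∧ ¬p1), v
9. p1, u
Accessibility: uRu, uRv, vRu, vRv
Branch closes: p1 and ¬p1 both at u.
Every branch closes; the branch above is one of them.

Unsatisfiable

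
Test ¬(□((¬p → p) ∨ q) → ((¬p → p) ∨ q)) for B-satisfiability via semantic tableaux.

Unsatisfiable

1. ¬(□((¬p → p) ∨ q) → ((¬p → p) ∨ q)), 0
2. □((¬p → p) ∨ q), 0
3. ¬((¬p → p) ∨ q), 0
4. ¬(¬p → p), 0
5. ¬q, 0
6. ¬p, 0
7. (¬p → p) ∨ q, 0
8. ¬p → p, 0
9. p, 0
Accessibility: 0R0
Branch closes: p and ¬p both at 0.
All branches of the tableau close; one closing branch shown above.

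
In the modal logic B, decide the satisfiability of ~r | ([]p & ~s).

1. ~r | ([]p & ~s), w0
2. []p & ~s, w0
3. []p, w0
4. ~s, w0
5. p, w0
Accessibility: w0Rw0

Yes, satisfiable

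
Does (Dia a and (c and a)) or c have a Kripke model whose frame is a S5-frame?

Satisfiable

1. (Dia a and (c and a)) or c, 0
2. c, 0
Accessibility: 0R0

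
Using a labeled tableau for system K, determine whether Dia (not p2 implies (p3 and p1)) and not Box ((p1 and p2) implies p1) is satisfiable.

No, unsatisfiable

1. Dia (not p2 implies (p3 and p1)) and not Box ((p1 and p2) implies p1), u
2. Dia (not p2 implies (p3 and p1)), u
3. not Box ((p1 and p2) implies p1), u
4. not p2 implies (p3 and p1), v
5. p3 and p1, v
6. p3, v
7. p1, v
8. not ((p1 and p2) implies p1), w
9. p1 and p2, w
10. not p1, w
11. p1, w
12. p2, w
Accessibility: uRv, uRw
Branch closes: p1 and not p1 both at w.
Every branch closes; the branch above is one of them.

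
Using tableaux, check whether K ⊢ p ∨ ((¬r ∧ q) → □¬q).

Tableau for the negation ¬(p ∨ ((¬r ∧ q) → □¬q)):
1. ¬(p ∨ ((¬r ∧ q) → □¬q)), 0
2. ¬p, 0
3. ¬((¬r ∧ q) → □¬q), 0
4. ¬r ∧ q, 0
5. ¬□¬q, 0
6. ¬r, 0
7. q, 0
8. q, 1
Accessibility: 0R1
The negation has an open branch (countermodel exists).

Invalid (countermodel exists)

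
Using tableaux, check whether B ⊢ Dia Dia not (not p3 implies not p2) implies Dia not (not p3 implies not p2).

Tableau for the negation not (Dia Dia not (not p3 implies not p2) implies Dia not (not p3 implies not p2)):
1. not (Dia Dia not (not p3 implies not p2) implies Dia not (not p3 implies not p2)), u
2. Dia Dia not (not p3 implies not p2), u
3. not Dia not (not p3 implies not p2), u
4. not p3 implies not p2, u
5. not p2, u
6. Dia not (not p3 implies not p2), v
7. not p3 implies not p2, v
8. not p2, v
9. not (not p3 implies not p2), w
10. not p3, w
11. p2, w
Accessibility: uRu, uRv, vRu, vRv, vRw, wRv, wRw
The negation has an open branch (countermodel exists).

Not valid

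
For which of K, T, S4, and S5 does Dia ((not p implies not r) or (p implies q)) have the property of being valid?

T, S4, S5

K-tableau for the negation not Dia ((not p implies not r) or (p implies q)):
1. not Dia ((not p implies not r) or (p implies q)), u
Complete open branch: countermodel on a K-frame, so not valid in K.
T-tableau for the negation not Dia ((not p implies not r) or (p implies q)):
1. not Dia ((not p implies not r) or (p implies q)), u
2. not ((not p implies not r) or (p implies q)), u
3. not (not p implies not r), u
4. not (p implies q), u
5. not p, u
6. r, u
7. p, u
8. not q, u
Accessibility: uRu
Branch closes: p and not p both at u.
Every branch closes (one shown): valid in T, hence also in S4, S5 (every theorem of T is a theorem of S4 and S5).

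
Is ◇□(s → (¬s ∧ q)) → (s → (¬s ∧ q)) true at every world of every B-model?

Tableau for the negation ¬(◇□(s → (¬s ∧ q)) → (s → (¬s ∧ q))):
1. ¬(◇□(s → (¬s ∧ q)) → (s → (¬s ∧ q))), w0
2. ◇□(s → (¬s ∧ q)), w0   [¬→-rule on 1]
3. ¬(s → (¬s ∧ q)), w0   [¬→-rule on 1]
4. s, w0   [¬→-rule on 3]
5. ¬(¬s ∧ q), w0   [¬→-rule on 3]
6. ¬q, w0   [¬∧-rule on 5 (branches; this branch)]
7. □(s → (¬s ∧ q)), w1   [◇-rule on 2: fresh world w1, w0Rw1]
8. s → (¬s ∧ q), w0   [□-rule on 7 via w1Rw0]
9. s → (¬s ∧ q), w1   [□-rule on 7 via w1Rw1]
10. ¬s ∧ q, w0   [→-rule on 8 (branches; this branch)]
11. ¬s, w0   [∧-rule on 10]
12. q, w0   [∧-rule on 10]
Accessibility: w0Rw0, w0Rw1, w1Rw0, w1Rw1
Branch closes: s and ¬s both at w0.
Every branch of the negation's tableau closes; the branch above is one of them.

Valid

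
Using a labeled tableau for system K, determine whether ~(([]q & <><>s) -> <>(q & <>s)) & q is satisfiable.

Unsatisfiable (every branch closes)

1. ~(([]q & <><>s) -> <>(q & <>s)) & q, 0
2. ~(([]q & <><>s) -> <>(q & <>s)), 0
3. q, 0
4. []q & <><>s, 0
5. ~<>(q & <>s), 0
6. []q, 0
7. <><>s, 0
8. <>s, 1
9. ~(q & <>s), 1
10. q, 1
11. ~<>s, 1
12. s, 2
13. ~s, 2
Accessibility: 0R1, 1R2
Branch closes: s and ~s both at 2.
(One branch shown.) All branches close.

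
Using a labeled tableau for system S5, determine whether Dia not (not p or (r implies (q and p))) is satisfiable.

1. Dia not (not p or (r implies (q and p))), u
2. not (not p or (r implies (q and p))), v
3. p, v
4. not (r implies (q and p)), v
5. r, v
6. not (q and p), v
7. not q, v
Accessibility: uRu, uRv, vRu, vRv

Satisfiable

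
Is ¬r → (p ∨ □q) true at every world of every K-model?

Not valid

Tableau for the negation ¬(¬r → (p ∨ □q)):
1. ¬(¬r → (p ∨ □q)), w0
2. ¬r, w0   [¬→-rule on 1]
3. ¬(p ∨ □q), w0   [¬→-rule on 1]
4. ¬p, w0   [¬∨-rule on 3]
5. ¬□q, w0   [¬∨-rule on 3]
6. ¬q, w1   [¬□-rule on 5: fresh world w1, w0Rw1]
Accessibility: w0Rw1
The negation has an open branch (countermodel exists).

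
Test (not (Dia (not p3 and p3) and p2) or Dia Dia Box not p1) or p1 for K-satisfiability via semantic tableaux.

Yes, satisfiable

1. (not (Dia (not p3 and p3) and p2) or Dia Dia Box not p1) or p1, u
2. p1, u   [or-rule on 1 (branches; this branch)]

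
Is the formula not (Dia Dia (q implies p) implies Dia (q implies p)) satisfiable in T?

1. not (Dia Dia (q implies p) implies Dia (q implies p)), u
2. Dia Dia (q implies p), u   [neg-implies-rule on 1]
3. not Dia (q implies p), u   [neg-implies-rule on 1]
4. not (q implies p), u   [neg-Dia-rule on 3 via uRu]
5. q, u   [neg-implies-rule on 4]
6. not p, u   [neg-implies-rule on 4]
7. Dia (q implies p), v   [Dia-rule on 2: fresh world v, uRv]
8. not (q implies p), v   [neg-Dia-rule on 3 via uRv]
9. q, v   [neg-implies-rule on 8]
10. not p, v   [neg-implies-rule on 8]
11. q implies p, w   [Dia-rule on 7: fresh world w, vRw]
12. p, w   [implies-rule on 11 (branches; this branch)]
Accessibility: uRu, uRv, vRv, vRw, wRw

Satisfiable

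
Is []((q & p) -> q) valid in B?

Tableau for the negation ~[]((q & p) -> q):
1. ~[]((q & p) -> q), 0
2. ~((q & p) -> q), 1
3. q & p, 1
4. ~q, 1
5. q, 1
6. p, 1
Accessibility: 0R0, 0R1, 1R0, 1R1
Branch closes: q and ~q both at 1.
All branches of the negation close; one closing branch shown above.

Valid in B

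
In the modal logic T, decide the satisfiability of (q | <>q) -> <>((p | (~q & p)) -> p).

Satisfiable (open branch found)

1. (q | <>q) -> <>((p | (~q & p)) -> p), u
2. <>((p | (~q & p)) -> p), u
3. (p | (~q & p)) -> p, v
4. p, v
Accessibility: uRu, uRv, vRv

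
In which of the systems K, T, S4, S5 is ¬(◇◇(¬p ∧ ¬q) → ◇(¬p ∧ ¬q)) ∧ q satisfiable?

S4-tableau for the formula:
1. ¬(◇◇(¬p ∧ ¬q) → ◇(¬p ∧ ¬q)) ∧ q, 0
2. ¬(◇◇(¬p ∧ ¬q) → ◇(¬p ∧ ¬q)), 0
3. q, 0
4. ◇◇(¬p ∧ ¬q), 0
5. ¬◇(¬p ∧ ¬q), 0
6. ¬(¬p ∧ ¬q), 0
7. ◇(¬p ∧ ¬q), 1
8. ¬(¬p ∧ ¬q), 1
9. q, 1
10. ¬p ∧ ¬q, 2
11. ¬p, 2
12. ¬q, 2
13. ¬(¬p ∧ ¬q), 2
14. q, 2
Accessibility: 0R0, 0R1, 0R2, 1R1, 1R2, 2R2
Branch closes: q and ¬q both at 2.
Every branch closes (one shown): unsatisfiable in S4, hence also in S5 (every S5-frame is an S4-frame).
T-tableau for the formula:
1. ¬(◇◇(¬p ∧ ¬q) → ◇(¬p ∧ ¬q)) ∧ q, 0
2. ¬(◇◇(¬p ∧ ¬q) → ◇(¬p ∧ ¬q)), 0
3. q, 0
4. ◇◇(¬p ∧ ¬q), 0
5. ¬◇(¬p ∧ ¬q), 0
6. ¬(¬p ∧ ¬q), 0
7. ◇(¬p ∧ ¬q), 1
8. ¬(¬p ∧ ¬q), 1
9. q, 1
10. ¬p ∧ ¬q, 2
11. ¬p, 2
12. ¬q, 2
Accessibility: 0R0, 0R1, 1R1, 1R2, 2R2
Complete open branch: satisfiable in T, hence also in K (this T-model is also a K-model).

K, T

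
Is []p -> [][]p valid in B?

No, not valid

Tableau for the negation ~([]p -> [][]p):
1. ~([]p -> [][]p), u
2. []p, u
3. ~[][]p, u
4. p, u
5. ~[]p, v
6. p, v
7. ~p, w
Accessibility: uRu, uRv, vRu, vRv, vRw, wRv, wRw
The negation has an open branch (countermodel exists).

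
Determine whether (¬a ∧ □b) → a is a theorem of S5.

No, not valid

Tableau for the negation ¬((¬a ∧ □b) → a):
1. ¬((¬a ∧ □b) → a), u
2. ¬a ∧ □b, u   [¬→-rule on 1]
3. ¬a, u   [¬→-rule on 1]
4. □b, u   [∧-rule on 2]
5. b, u   [□-rule on 4 via uRu]
Accessibility: uRu
The negation has an open branch (countermodel exists).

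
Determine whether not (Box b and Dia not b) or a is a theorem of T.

Tableau for the negation not (not (Box b and Dia not b) or a):
1. not (not (Box b and Dia not b) or a), u
2. Box b and Dia not b, u
3. not a, u
4. Box b, u
5. Dia not b, u
6. b, u
7. not b, v
8. b, v
Accessibility: uRu, uRv, vRv
Branch closes: b and not b both at v.
Every branch of the negation's tableau closes; the branch above is one of them.

Yes, valid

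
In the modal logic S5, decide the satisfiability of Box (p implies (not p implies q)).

Satisfiable (open branch found)

1. Box (p implies (not p implies q)), 0
2. p implies (not p implies q), 0   [Box-rule on 1 via 0R0]
3. not p implies q, 0   [implies-rule on 2 (branches; this branch)]
4. q, 0   [implies-rule on 3 (branches; this branch)]
Accessibility: 0R0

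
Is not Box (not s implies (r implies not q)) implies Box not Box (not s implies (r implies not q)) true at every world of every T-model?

No, not valid

Tableau for the negation not (not Box (not s implies (r implies not q)) implies Box not Box (not s implies (r implies not q))):
1. not (not Box (not s implies (r implies not q)) implies Box not Box (not s implies (r implies not q))), 0
2. not Box (not s implies (r implies not q)), 0
3. not Box not Box (not s implies (r implies not q)), 0
4. not (not s implies (r implies not q)), 1
5. not s, 1
6. not (r implies not q), 1
7. r, 1
8. q, 1
9. Box (not s implies (r implies not q)), 2
10. not s implies (r implies not q), 2
11. r implies not q, 2
12. not q, 2
Accessibility: 0R0, 0R1, 0R2, 1R1, 2R2
The negation has an open branch (countermodel exists).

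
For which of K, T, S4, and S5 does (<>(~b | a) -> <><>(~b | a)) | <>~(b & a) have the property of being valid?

T, S4, S5

K-tableau for the negation ~((<>(~b | a) -> <><>(~b | a)) | <>~(b & a)):
1. ~((<>(~b | a) -> <><>(~b | a)) | <>~(b & a)), w0
2. ~(<>(~b | a) -> <><>(~b | a)), w0
3. ~<>~(b & a), w0
4. <>(~b | a), w0
5. ~<><>(~b | a), w0
6. ~b | a, w1
7. b & a, w1
8. b, w1
9. a, w1
10. ~<>(~b | a), w1
Accessibility: w0Rw1
Complete open branch: countermodel on a K-frame, so not valid in K.
T-tableau for the negation ~((<>(~b | a) -> <><>(~b | a)) | <>~(b & a)):
1. ~((<>(~b | a) -> <><>(~b | a)) | <>~(b & a)), w0
2. ~(<>(~b | a) -> <><>(~b | a)), w0
3. ~<>~(b & a), w0
4. <>(~b | a), w0
5. ~<><>(~b | a), w0
6. b & a, w0
7. b, w0
8. a, w0
9. ~<>(~b | a), w0
10. ~(~b | a), w0
11. ~a, w0
Accessibility: w0Rw0
Branch closes: a and ~a both at w0.
Every branch closes (one shown): valid in T, hence also in S4, S5 (every theorem of T is a theorem of S4 and S5).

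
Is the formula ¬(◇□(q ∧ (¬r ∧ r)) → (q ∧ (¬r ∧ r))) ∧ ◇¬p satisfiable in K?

1. ¬(◇□(q ∧ (¬r ∧ r)) → (q ∧ (¬r ∧ r))) ∧ ◇¬p, w0
2. ¬(◇□(q ∧ (¬r ∧ r)) → (q ∧ (¬r ∧ r))), w0
3. ◇¬p, w0
4. ◇□(q ∧ (¬r ∧ r)), w0
5. ¬(q ∧ (¬r ∧ r)), w0
6. ¬(¬r ∧ r), w0
7. ¬r, w0
8. ¬p, w1
9. □(q ∧ (¬r ∧ r)), w2
Accessibility: w0Rw1, w0Rw2

Satisfiable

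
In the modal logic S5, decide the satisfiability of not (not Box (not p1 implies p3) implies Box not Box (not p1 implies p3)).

Unsatisfiable (every branch closes)

1. not (not Box (not p1 implies p3) implies Box not Box (not p1 implies p3)), u
2. not Box (not p1 implies p3), u   [neg-implies-rule on 1]
3. not Box not Box (not p1 implies p3), u   [neg-implies-rule on 1]
4. not (not p1 implies p3), v   [neg-Box-rule on 2: fresh world v, uRv]
5. not p1, v   [neg-implies-rule on 4]
6. not p3, v   [neg-implies-rule on 4]
7. Box (not p1 implies p3), w   [neg-Box-rule on 3: fresh world w, uRw]
8. not p1 implies p3, u   [Box-rule on 7 via wRu]
9. not p1 implies p3, v   [Box-rule on 7 via wRv]
10. not p1 implies p3, w   [Box-rule on 7 via wRw]
11. p3, u   [implies-rule on 8 (branches; this branch)]
12. p3, v   [implies-rule on 9 (branches; this branch)]
Accessibility: uRu, uRv, uRw, vRu, vRv, vRw, wRu, wRv, wRw
Branch closes: p3 and not p3 both at v.
Every branch closes; the branch above is one of them.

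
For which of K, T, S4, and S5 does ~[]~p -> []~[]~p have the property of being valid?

S5-tableau for the negation ~(~[]~p -> []~[]~p):
1. ~(~[]~p -> []~[]~p), w0
2. ~[]~p, w0
3. ~[]~[]~p, w0
4. p, w1
5. []~p, w2
6. ~p, w0
7. ~p, w1
Accessibility: w0Rw0, w0Rw1, w0Rw2, w1Rw0, w1Rw1, w1Rw2, w2Rw0, w2Rw1, w2Rw2
Branch closes: p and ~p both at w1.
Every branch closes (one shown): valid in S5.
S4-tableau for the negation ~(~[]~p -> []~[]~p):
1. ~(~[]~p -> []~[]~p), w0
2. ~[]~p, w0
3. ~[]~[]~p, w0
4. p, w1
5. []~p, w2
6. ~p, w2
Accessibility: w0Rw0, w0Rw1, w0Rw2, w1Rw1, w2Rw2
Complete open branch: countermodel on an S4-frame, so not valid in S4, nor in K, T (the same frame is also a K-frame and a T-frame).

S5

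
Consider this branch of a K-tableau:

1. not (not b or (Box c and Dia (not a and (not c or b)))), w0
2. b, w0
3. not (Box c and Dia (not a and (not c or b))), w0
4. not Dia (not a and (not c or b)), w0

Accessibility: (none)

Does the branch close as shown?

No atom appears with both signs at the same world.

Not closed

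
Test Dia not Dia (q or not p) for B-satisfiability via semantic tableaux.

1. Dia not Dia (q or not p), w0
2. not Dia (q or not p), w1
3. not (q or not p), w0
4. not q, w0
5. p, w0
6. not (q or not p), w1
7. not q, w1
8. p, w1
Accessibility: w0Rw0, w0Rw1, w1Rw0, w1Rw1

Satisfiable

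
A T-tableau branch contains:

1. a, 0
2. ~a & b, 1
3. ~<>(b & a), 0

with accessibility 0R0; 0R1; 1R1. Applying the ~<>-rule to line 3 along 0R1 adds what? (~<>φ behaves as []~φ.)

~(b & a), 1

~<>φ behaves as []~φ: propagate the negated body to each accessible world.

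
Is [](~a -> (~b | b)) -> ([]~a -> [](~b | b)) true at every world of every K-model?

Valid

Tableau for the negation ~([](~a -> (~b | b)) -> ([]~a -> [](~b | b))):
1. ~([](~a -> (~b | b)) -> ([]~a -> [](~b | b))), u
2. [](~a -> (~b | b)), u   [~->-rule on 1]
3. ~([]~a -> [](~b | b)), u   [~->-rule on 1]
4. []~a, u   [~->-rule on 3]
5. ~[](~b | b), u   [~->-rule on 3]
6. ~(~b | b), v   [~[]-rule on 5: fresh world v, uRv]
7. b, v   [~|-rule on 6]
8. ~b, v   [~|-rule on 6]
Accessibility: uRv
Branch closes: b and ~b both at v.
All branches of the negation close; one closing branch shown above.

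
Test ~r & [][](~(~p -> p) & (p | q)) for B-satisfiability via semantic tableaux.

1. ~r & [][](~(~p -> p) & (p | q)), 0
2. ~r, 0
3. [][](~(~p -> p) & (p | q)), 0
4. [](~(~p -> p) & (p | q)), 0
5. ~(~p -> p) & (p | q), 0
6. ~(~p -> p), 0
7. p | q, 0
8. ~p, 0
9. q, 0
Accessibility: 0R0

Satisfiable (open branch found)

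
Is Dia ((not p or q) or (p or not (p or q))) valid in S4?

Tableau for the negation not Dia ((not p or q) or (p or not (p or q))):
1. not Dia ((not p or q) or (p or not (p or q))), 0
2. not ((not p or q) or (p or not (p or q))), 0   [neg-Dia-rule on 1 via 0R0]
3. not (not p or q), 0   [neg-or-rule on 2]
4. not (p or not (p or q)), 0   [neg-or-rule on 2]
5. p, 0   [neg-or-rule on 3]
6. not q, 0   [neg-or-rule on 3]
7. not p, 0   [neg-or-rule on 4]
8. p or q, 0   [neg-or-rule on 4]
Accessibility: 0R0
Branch closes: p and not p both at 0.
All branches of the negation close; one closing branch shown above.

Valid in S4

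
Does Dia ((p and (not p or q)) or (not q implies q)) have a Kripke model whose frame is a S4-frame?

Yes, satisfiable

1. Dia ((p and (not p or q)) or (not q implies q)), 0
2. (p and (not p or q)) or (not q implies q), 1   [Dia-rule on 1: fresh world 1, 0R1]
3. not q implies q, 1   [or-rule on 2 (branches; this branch)]
4. q, 1   [implies-rule on 3 (branches; this branch)]
Accessibility: 0R0, 0R1, 1R1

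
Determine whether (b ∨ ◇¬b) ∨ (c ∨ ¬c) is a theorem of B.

Valid

Tableau for the negation ¬((b ∨ ◇¬b) ∨ (c ∨ ¬c)):
1. ¬((b ∨ ◇¬b) ∨ (c ∨ ¬c)), u
2. ¬(b ∨ ◇¬b), u   [¬∨-rule on 1]
3. ¬(c ∨ ¬c), u   [¬∨-rule on 1]
4. ¬b, u   [¬∨-rule on 2]
5. ¬◇¬b, u   [¬∨-rule on 2]
6. ¬c, u   [¬∨-rule on 3]
7. c, u   [¬∨-rule on 3]
Accessibility: uRu
Branch closes: c and ¬c both at u.
Every branch of the negation's tableau closes; the branch above is one of them.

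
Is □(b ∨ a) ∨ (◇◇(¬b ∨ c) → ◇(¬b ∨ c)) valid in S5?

Valid in S5

Tableau for the negation ¬(□(b ∨ a) ∨ (◇◇(¬b ∨ c) → ◇(¬b ∨ c))):
1. ¬(□(b ∨ a) ∨ (◇◇(¬b ∨ c) → ◇(¬b ∨ c))), w0
2. ¬□(b ∨ a), w0   [¬∨-rule on 1]
3. ¬(◇◇(¬b ∨ c) → ◇(¬b ∨ c)), w0   [¬∨-rule on 1]
4. ◇◇(¬b ∨ c), w0   [¬→-rule on 3]
5. ¬◇(¬b ∨ c), w0   [¬→-rule on 3]
6. ¬(¬b ∨ c), w0   [¬◇-rule on 5 via w0Rw0]
7. b, w0   [¬∨-rule on 6]
8. ¬c, w0   [¬∨-rule on 6]
9. ¬(b ∨ a), w1   [¬□-rule on 2: fresh world w1, w0Rw1]
10. ¬b, w1   [¬∨-rule on 9]
11. ¬a, w1   [¬∨-rule on 9]
12. ¬(¬b ∨ c), w1   [¬◇-rule on 5 via w0Rw1]
13. b, w1   [¬∨-rule on 12]
14. ¬c, w1   [¬∨-rule on 12]
Accessibility: w0Rw0, w0Rw1, w1Rw0, w1Rw1
Branch closes: b and ¬b both at w1.
Every branch of the negation's tableau closes; the branch above is one of them.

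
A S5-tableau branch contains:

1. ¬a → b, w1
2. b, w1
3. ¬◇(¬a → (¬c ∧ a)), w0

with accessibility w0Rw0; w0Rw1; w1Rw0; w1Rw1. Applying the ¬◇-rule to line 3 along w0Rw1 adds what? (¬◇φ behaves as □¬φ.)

¬(¬a → (¬c ∧ a)), w1

¬◇φ behaves as □¬φ: propagate the negated body to each accessible world.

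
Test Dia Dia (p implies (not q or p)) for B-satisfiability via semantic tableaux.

1. Dia Dia (p implies (not q or p)), 0
2. Dia (p implies (not q or p)), 1   [Dia-rule on 1: fresh world 1, 0R1]
3. p implies (not q or p), 2   [Dia-rule on 2: fresh world 2, 1R2]
4. not q or p, 2   [implies-rule on 3 (branches; this branch)]
5. p, 2   [or-rule on 4 (branches; this branch)]
Accessibility: 0R0, 0R1, 1R0, 1R1, 1R2, 2R1, 2R2

Satisfiable (open branch found)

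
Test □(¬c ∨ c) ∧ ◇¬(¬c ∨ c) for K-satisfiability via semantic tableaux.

No, unsatisfiable

1. □(¬c ∨ c) ∧ ◇¬(¬c ∨ c), u
2. □(¬c ∨ c), u   [∧-rule on 1]
3. ◇¬(¬c ∨ c), u   [∧-rule on 1]
4. ¬(¬c ∨ c), v   [◇-rule on 3: fresh world v, uRv]
5. c, v   [¬∨-rule on 4]
6. ¬c, v   [¬∨-rule on 4]
Accessibility: uRv
Branch closes: c and ¬c both at v.
All branches of the tableau close; one closing branch shown above.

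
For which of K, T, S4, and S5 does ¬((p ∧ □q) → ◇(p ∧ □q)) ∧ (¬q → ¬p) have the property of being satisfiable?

K-tableau for the formula:
1. ¬((p ∧ □q) → ◇(p ∧ □q)) ∧ (¬q → ¬p), u
2. ¬((p ∧ □q) → ◇(p ∧ □q)), u   [∧-rule on 1]
3. ¬q → ¬p, u   [∧-rule on 1]
4. p ∧ □q, u   [¬→-rule on 2]
5. ¬◇(p ∧ □q), u   [¬→-rule on 2]
6. p, u   [∧-rule on 4]
7. □q, u   [∧-rule on 4]
8. q, u   [→-rule on 3 (branches; this branch)]
Complete open branch: satisfiable in K.
T-tableau for the formula:
1. ¬((p ∧ □q) → ◇(p ∧ □q)) ∧ (¬q → ¬p), u
2. ¬((p ∧ □q) → ◇(p ∧ □q)), u   [∧-rule on 1]
3. ¬q → ¬p, u   [∧-rule on 1]
4. p ∧ □q, u   [¬→-rule on 2]
5. ¬◇(p ∧ □q), u   [¬→-rule on 2]
6. p, u   [∧-rule on 4]
7. □q, u   [∧-rule on 4]
8. ¬(p ∧ □q), u   [¬◇-rule on 5 via uRu]
9. q, u   [□-rule on 7 via uRu]
10. ¬□q, u   [¬∧-rule on 8 (branches; this branch)]
11. ¬q, v   [¬□-rule on 10: fresh world v, uRv]
12. ¬(p ∧ □q), v   [¬◇-rule on 5 via uRv]
13. q, v   [□-rule on 7 via uRv]
Accessibility: uRu, uRv, vRv
Branch closes: q and ¬q both at v.
Every branch closes (one shown): unsatisfiable in T, hence also in S4, S5 (every S4/S5-frame is a T-frame).

K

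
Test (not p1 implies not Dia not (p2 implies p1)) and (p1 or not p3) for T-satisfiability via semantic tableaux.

1. (not p1 implies not Dia not (p2 implies p1)) and (p1 or not p3), w0
2. not p1 implies not Dia not (p2 implies p1), w0
3. p1 or not p3, w0
4. not Dia not (p2 implies p1), w0
5. p2 implies p1, w0
6. not p3, w0
7. p1, w0
Accessibility: w0Rw0

Satisfiable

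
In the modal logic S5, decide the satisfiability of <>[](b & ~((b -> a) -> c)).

Satisfiable (open branch found)

1. <>[](b & ~((b -> a) -> c)), u
2. [](b & ~((b -> a) -> c)), v   [<>-rule on 1: fresh world v, uRv]
3. b & ~((b -> a) -> c), u   [[]-rule on 2 via vRu]
4. b, u   [&-rule on 3]
5. ~((b -> a) -> c), u   [&-rule on 3]
6. b -> a, u   [~->-rule on 5]
7. ~c, u   [~->-rule on 5]
8. b & ~((b -> a) -> c), v   [[]-rule on 2 via vRv]
9. b, v   [&-rule on 8]
10. ~((b -> a) -> c), v   [&-rule on 8]
11. b -> a, v   [~->-rule on 10]
12. ~c, v   [~->-rule on 10]
13. a, u   [->-rule on 6 (branches; this branch)]
14. a, v   [->-rule on 11 (branches; this branch)]
Accessibility: uRu, uRv, vRu, vRv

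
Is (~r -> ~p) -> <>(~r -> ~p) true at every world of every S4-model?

Tableau for the negation ~((~r -> ~p) -> <>(~r -> ~p)):
1. ~((~r -> ~p) -> <>(~r -> ~p)), u
2. ~r -> ~p, u   [~->-rule on 1]
3. ~<>(~r -> ~p), u   [~->-rule on 1]
4. ~(~r -> ~p), u   [~<>-rule on 3 via uRu]
5. ~r, u   [~->-rule on 4]
6. p, u   [~->-rule on 4]
7. ~p, u   [->-rule on 2 (branches; this branch)]
Accessibility: uRu
Branch closes: p and ~p both at u.
Every branch of the negation's tableau closes; the branch above is one of them.

Valid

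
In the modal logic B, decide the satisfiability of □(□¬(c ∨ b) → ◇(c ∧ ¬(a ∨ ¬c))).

Yes, satisfiable

1. □(□¬(c ∨ b) → ◇(c ∧ ¬(a ∨ ¬c))), 0
2. □¬(c ∨ b) → ◇(c ∧ ¬(a ∨ ¬c)), 0
3. ◇(c ∧ ¬(a ∨ ¬c)), 0
4. c ∧ ¬(a ∨ ¬c), 1
5. c, 1
6. ¬(a ∨ ¬c), 1
7. ¬a, 1
8. □¬(c ∨ b) → ◇(c ∧ ¬(a ∨ ¬c)), 1
9. ◇(c ∧ ¬(a ∨ ¬c)), 1
10. c ∧ ¬(a ∨ ¬c), 2
11. c, 2
12. ¬(a ∨ ¬c), 2
13. ¬a, 2
Accessibility: 0R0, 0R1, 1R0, 1R1, 1R2, 2R1, 2R2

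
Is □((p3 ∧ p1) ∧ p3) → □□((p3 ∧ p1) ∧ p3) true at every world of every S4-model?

Tableau for the negation ¬(□((p3 ∧ p1) ∧ p3) → □□((p3 ∧ p1) ∧ p3)):
1. ¬(□((p3 ∧ p1) ∧ p3) → □□((p3 ∧ p1) ∧ p3)), w0
2. □((p3 ∧ p1) ∧ p3), w0
3. ¬□□((p3 ∧ p1) ∧ p3), w0
4. (p3 ∧ p1) ∧ p3, w0
5. p3 ∧ p1, w0
6. p3, w0
7. p1, w0
8. ¬□((p3 ∧ p1) ∧ p3), w1
9. (p3 ∧ p1) ∧ p3, w1
10. p3 ∧ p1, w1
11. p3, w1
12. p1, w1
13. ¬((p3 ∧ p1) ∧ p3), w2
14. (p3 ∧ p1) ∧ p3, w2
15. p3 ∧ p1, w2
16. p3, w2
17. p1, w2
18. ¬(p3 ∧ p1), w2
19. ¬p1, w2
Accessibility: w0Rw0, w0Rw1, w0Rw2, w1Rw1, w1Rw2, w2Rw2
Branch closes: p1 and ¬p1 both at w2.
Every branch of the negation's tableau closes; the branch above is one of them.

Yes, valid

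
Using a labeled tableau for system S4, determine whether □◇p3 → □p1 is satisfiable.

Satisfiable

1. □◇p3 → □p1, 0
2. □p1, 0
3. p1, 0
Accessibility: 0R0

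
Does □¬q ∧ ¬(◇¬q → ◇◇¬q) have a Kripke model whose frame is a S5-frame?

No, unsatisfiable

1. □¬q ∧ ¬(◇¬q → ◇◇¬q), 0
2. □¬q, 0   [∧-rule on 1]
3. ¬(◇¬q → ◇◇¬q), 0   [∧-rule on 1]
4. ◇¬q, 0   [¬→-rule on 3]
5. ¬◇◇¬q, 0   [¬→-rule on 3]
6. ¬q, 0   [□-rule on 2 via 0R0]
7. ¬◇¬q, 0   [¬◇-rule on 5 via 0R0]
8. q, 0   [¬◇-rule on 7 via 0R0]
Accessibility: 0R0
Branch closes: q and ¬q both at 0.
All branches of the tableau close; one closing branch shown above.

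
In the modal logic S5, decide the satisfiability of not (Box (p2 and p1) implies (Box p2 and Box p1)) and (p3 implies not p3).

Unsatisfiable (every branch closes)

1. not (Box (p2 and p1) implies (Box p2 and Box p1)) and (p3 implies not p3), u
2. not (Box (p2 and p1) implies (Box p2 and Box p1)), u
3. p3 implies not p3, u
4. Box (p2 and p1), u
5. not (Box p2 and Box p1), u
6. p2 and p1, u
7. p2, u
8. p1, u
9. not p3, u
10. not Box p1, u
11. not p1, v
12. p2 and p1, v
13. p2, v
14. p1, v
Accessibility: uRu, uRv, vRu, vRv
Branch closes: p1 and not p1 both at v.
All branches of the tableau close; one closing branch shown above.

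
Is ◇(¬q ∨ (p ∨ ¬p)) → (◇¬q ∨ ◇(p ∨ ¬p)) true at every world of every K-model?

Tableau for the negation ¬(◇(¬q ∨ (p ∨ ¬p)) → (◇¬q ∨ ◇(p ∨ ¬p))):
1. ¬(◇(¬q ∨ (p ∨ ¬p)) → (◇¬q ∨ ◇(p ∨ ¬p))), 0
2. ◇(¬q ∨ (p ∨ ¬p)), 0
3. ¬(◇¬q ∨ ◇(p ∨ ¬p)), 0
4. ¬◇¬q, 0
5. ¬◇(p ∨ ¬p), 0
6. ¬q ∨ (p ∨ ¬p), 1
7. q, 1
8. ¬(p ∨ ¬p), 1
9. ¬p, 1
10. p, 1
Accessibility: 0R1
Branch closes: p and ¬p both at 1.
Every branch of the negation's tableau closes; the branch above is one of them.

Valid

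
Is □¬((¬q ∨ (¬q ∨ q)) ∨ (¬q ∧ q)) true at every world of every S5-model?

Tableau for the negation ¬□¬((¬q ∨ (¬q ∨ q)) ∨ (¬q ∧ q)):
1. ¬□¬((¬q ∨ (¬q ∨ q)) ∨ (¬q ∧ q)), u
2. (¬q ∨ (¬q ∨ q)) ∨ (¬q ∧ q), v
3. ¬q ∨ (¬q ∨ q), v
4. ¬q ∨ q, v
5. q, v
Accessibility: uRu, uRv, vRu, vRv
The negation has an open branch (countermodel exists).

Not valid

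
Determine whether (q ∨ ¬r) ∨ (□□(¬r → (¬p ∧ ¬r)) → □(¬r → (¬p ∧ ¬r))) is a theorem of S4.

Tableau for the negation ¬((q ∨ ¬r) ∨ (□□(¬r → (¬p ∧ ¬r)) → □(¬r → (¬p ∧ ¬r)))):
1. ¬((q ∨ ¬r) ∨ (□□(¬r → (¬p ∧ ¬r)) → □(¬r → (¬p ∧ ¬r)))), u
2. ¬(q ∨ ¬r), u
3. ¬(□□(¬r → (¬p ∧ ¬r)) → □(¬r → (¬p ∧ ¬r))), u
4. ¬q, u
5. r, u
6. □□(¬r → (¬p ∧ ¬r)), u
7. ¬□(¬r → (¬p ∧ ¬r)), u
8. □(¬r → (¬p ∧ ¬r)), u
9. ¬r → (¬p ∧ ¬r), u
10. ¬(¬r → (¬p ∧ ¬r)), v
11. ¬r, v
12. ¬(¬p ∧ ¬r), v
13. □(¬r → (¬p ∧ ¬r)), v
14. ¬r → (¬p ∧ ¬r), v
15. p, v
16. ¬p ∧ ¬r, v
17. ¬p, v
Accessibility: uRu, uRv, vRv
Branch closes: p and ¬p both at v.
Every branch of the negation's tableau closes; the branch above is one of them.

Yes, valid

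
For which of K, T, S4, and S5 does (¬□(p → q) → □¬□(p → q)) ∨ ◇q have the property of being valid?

S5

S4-tableau for the negation ¬((¬□(p → q) → □¬□(p → q)) ∨ ◇q):
1. ¬((¬□(p → q) → □¬□(p → q)) ∨ ◇q), w0
2. ¬(¬□(p → q) → □¬□(p → q)), w0
3. ¬◇q, w0
4. ¬□(p → q), w0
5. ¬□¬□(p → q), w0
6. ¬q, w0
7. ¬(p → q), w1
8. p, w1
9. ¬q, w1
10. □(p → q), w2
11. ¬q, w2
12. p → q, w2
13. ¬p, w2
Accessibility: w0Rw0, w0Rw1, w0Rw2, w1Rw1, w2Rw2
Complete open branch: countermodel on an S4-frame, so not valid in S4, nor in K, T (the same frame is also a K-frame and a T-frame).
S5-tableau for the negation ¬((¬□(p → q) → □¬□(p → q)) ∨ ◇q):
1. ¬((¬□(p → q) → □¬□(p → q)) ∨ ◇q), w0
2. ¬(¬□(p → q) → □¬□(p → q)), w0
3. ¬◇q, w0
4. ¬□(p → q), w0
5. ¬□¬□(p → q), w0
6. ¬q, w0
7. ¬(p → q), w1
8. p, w1
9. ¬q, w1
10. □(p → q), w2
11. ¬q, w2
12. p → q, w0
13. p → q, w1
14. p → q, w2
15. ¬p, w0
16. q, w1
Accessibility: w0Rw0, w0Rw1, w0Rw2, w1Rw0, w1Rw1, w1Rw2, w2Rw0, w2Rw1, w2Rw2
Branch closes: q and ¬q both at w1.
Every branch closes (one shown): valid in S5.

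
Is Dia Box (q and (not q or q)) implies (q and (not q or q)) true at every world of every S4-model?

Tableau for the negation not (Dia Box (q and (not q or q)) implies (q and (not q or q))):
1. not (Dia Box (q and (not q or q)) implies (q and (not q or q))), 0
2. Dia Box (q and (not q or q)), 0
3. not (q and (not q or q)), 0
4. not q, 0
5. Box (q and (not q or q)), 1
6. q and (not q or q), 1
7. q, 1
8. not q or q, 1
Accessibility: 0R0, 0R1, 1R1
The negation has an open branch (countermodel exists).

No, not valid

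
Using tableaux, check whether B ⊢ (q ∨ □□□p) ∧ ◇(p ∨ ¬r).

Tableau for the negation ¬((q ∨ □□□p) ∧ ◇(p ∨ ¬r)):
1. ¬((q ∨ □□□p) ∧ ◇(p ∨ ¬r)), 0
2. ¬◇(p ∨ ¬r), 0   [¬∧-rule on 1 (branches; this branch)]
3. ¬(p ∨ ¬r), 0   [¬◇-rule on 2 via 0R0]
4. ¬p, 0   [¬∨-rule on 3]
5. r, 0   [¬∨-rule on 3]
Accessibility: 0R0
The negation has an open branch (countermodel exists).

No, not valid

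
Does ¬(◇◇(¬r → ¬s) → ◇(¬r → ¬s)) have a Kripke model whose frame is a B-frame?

Satisfiable

1. ¬(◇◇(¬r → ¬s) → ◇(¬r → ¬s)), w0
2. ◇◇(¬r → ¬s), w0   [¬→-rule on 1]
3. ¬◇(¬r → ¬s), w0   [¬→-rule on 1]
4. ¬(¬r → ¬s), w0   [¬◇-rule on 3 via w0Rw0]
5. ¬r, w0   [¬→-rule on 4]
6. s, w0   [¬→-rule on 4]
7. ◇(¬r → ¬s), w1   [◇-rule on 2: fresh world w1, w0Rw1]
8. ¬(¬r → ¬s), w1   [¬◇-rule on 3 via w0Rw1]
9. ¬r, w1   [¬→-rule on 8]
10. s, w1   [¬→-rule on 8]
11. ¬r → ¬s, w2   [◇-rule on 7: fresh world w2, w1Rw2]
12. ¬s, w2   [→-rule on 11 (branches; this branch)]
Accessibility: w0Rw0, w0Rw1, w1Rw0, w1Rw1, w1Rw2, w2Rw1, w2Rw2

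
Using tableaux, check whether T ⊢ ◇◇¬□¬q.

Tableau for the negation ¬◇◇¬□¬q:
1. ¬◇◇¬□¬q, 0
2. ¬◇¬□¬q, 0   [¬◇-rule on 1 via 0R0]
3. □¬q, 0   [¬◇-rule on 2 via 0R0]
4. ¬q, 0   [□-rule on 3 via 0R0]
Accessibility: 0R0
The negation has an open branch (countermodel exists).

No, not valid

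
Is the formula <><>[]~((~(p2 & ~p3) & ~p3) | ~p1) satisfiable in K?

1. <><>[]~((~(p2 & ~p3) & ~p3) | ~p1), w0
2. <>[]~((~(p2 & ~p3) & ~p3) | ~p1), w1
3. []~((~(p2 & ~p3) & ~p3) | ~p1), w2
Accessibility: w0Rw1, w1Rw2

Yes, satisfiable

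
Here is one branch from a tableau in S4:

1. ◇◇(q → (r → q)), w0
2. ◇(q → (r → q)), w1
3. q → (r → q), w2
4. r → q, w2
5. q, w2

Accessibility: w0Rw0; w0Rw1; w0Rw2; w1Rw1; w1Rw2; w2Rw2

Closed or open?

No world carries both an atom and its negation.

Open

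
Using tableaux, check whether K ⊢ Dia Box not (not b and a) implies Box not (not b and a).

No, not valid

Tableau for the negation not (Dia Box not (not b and a) implies Box not (not b and a)):
1. not (Dia Box not (not b and a) implies Box not (not b and a)), u
2. Dia Box not (not b and a), u
3. not Box not (not b and a), u
4. Box not (not b and a), v
5. not b and a, w
6. not b, w
7. a, w
Accessibility: uRv, uRw
The negation has an open branch (countermodel exists).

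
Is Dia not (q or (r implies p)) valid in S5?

Not valid

Tableau for the negation not Dia not (q or (r implies p)):
1. not Dia not (q or (r implies p)), u
2. q or (r implies p), u
3. r implies p, u
4. p, u
Accessibility: uRu
The negation has an open branch (countermodel exists).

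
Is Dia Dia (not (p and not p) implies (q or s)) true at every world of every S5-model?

Not valid

Tableau for the negation not Dia Dia (not (p and not p) implies (q or s)):
1. not Dia Dia (not (p and not p) implies (q or s)), 0
2. not Dia (not (p and not p) implies (q or s)), 0
3. not (not (p and not p) implies (q or s)), 0
4. not (p and not p), 0
5. not (q or s), 0
6. not q, 0
7. not s, 0
8. p, 0
Accessibility: 0R0
The negation has an open branch (countermodel exists).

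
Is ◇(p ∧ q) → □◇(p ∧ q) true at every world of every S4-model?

No, not valid

Tableau for the negation ¬(◇(p ∧ q) → □◇(p ∧ q)):
1. ¬(◇(p ∧ q) → □◇(p ∧ q)), u
2. ◇(p ∧ q), u
3. ¬□◇(p ∧ q), u
4. p ∧ q, v
5. p, v
6. q, v
7. ¬◇(p ∧ q), w
8. ¬(p ∧ q), w
9. ¬q, w
Accessibility: uRu, uRv, uRw, vRv, wRw
The negation has an open branch (countermodel exists).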